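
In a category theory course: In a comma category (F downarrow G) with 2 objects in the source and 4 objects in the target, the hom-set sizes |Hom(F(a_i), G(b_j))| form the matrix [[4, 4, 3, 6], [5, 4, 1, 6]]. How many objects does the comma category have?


Objects of (F downarrow G) are triples (a, b, h: F(a)->G(b)).
The count equals the sum of all entries in the hom-matrix.
sum(row 0) = 17
sum(row 1) = 16
Grand total = 33

33


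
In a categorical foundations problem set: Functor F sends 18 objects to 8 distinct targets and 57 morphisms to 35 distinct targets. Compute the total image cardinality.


The image of F consists of distinct objects and distinct morphisms.
|Im(F)| on objects = 8
|Im(F)| on morphisms = 35
Total image cardinality = 8 + 35 = 43

43


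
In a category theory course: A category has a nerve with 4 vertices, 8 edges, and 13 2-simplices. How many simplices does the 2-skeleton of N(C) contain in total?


The 2-skeleton of the nerve N(C) consists of simplices in dimensions 0, 1, 2:
  |N(C)_0| = 4 (objects)
  |N(C)_1| = 8 (morphisms)
  |N(C)_2| = 13 (composable pairs)
Total = 4 + 8 + 13 = 25

25


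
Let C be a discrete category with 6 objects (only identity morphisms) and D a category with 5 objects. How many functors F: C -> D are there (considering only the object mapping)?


A functor from a discrete category C to D is determined by
where each object maps. Each of the 6 objects of C can map
to any of the 5 objects of D independently.
Number of functors = 5^6 = 15625

15625


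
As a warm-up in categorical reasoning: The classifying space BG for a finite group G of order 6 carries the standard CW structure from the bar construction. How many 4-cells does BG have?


In the bar-construction CW model of BG, the n-cells are indexed by
n-tuples [g_1|...|g_n] of non-identity elements of G (degenerate
simplices with some g_i = e do not contribute cells), so there are
(|G| - 1)^n n-cells.
For dim = 4 with |G| = 6:
cells = (6 - 1)^4 = 5^4 = 625

625


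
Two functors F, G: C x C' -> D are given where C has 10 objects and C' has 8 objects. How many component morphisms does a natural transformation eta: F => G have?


A natural transformation eta: F => G assigns one component morphism per
object of the domain category.
The domain is the product category C x C', so
|Ob(C x C')| = |Ob(C)| * |Ob(C')| = 10 * 8 = 80.
Therefore eta has 80 component morphisms.

80


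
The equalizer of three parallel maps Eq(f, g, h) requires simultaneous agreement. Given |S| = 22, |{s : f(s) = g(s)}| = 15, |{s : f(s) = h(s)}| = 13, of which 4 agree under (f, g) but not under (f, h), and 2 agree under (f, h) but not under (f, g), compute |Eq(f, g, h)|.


Eq(f, g, h) is the triple-agreement set: points in S where all three
maps take the same value. Using inclusion-exclusion on the pairwise data:
Pair (f, g) agrees on 15 points; pair (f, h) on 13 points.
Points agreeing under (f, g) but not (f, h) = 4; under (f, h) but not (f, g) = 2.
Triple-agreement = agreement-in-(f, g) minus points that agree under (f, g) but not (f, h):
|Eq(f, g, h)| = 15 - 4 = 11
(cross-check via (f, h): 13 - 2 = 11.)

11


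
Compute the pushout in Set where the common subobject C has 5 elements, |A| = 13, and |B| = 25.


The pushout A +_C B identifies the images of C in A and B.
|A +_C B| = |A| + |B| - |C| (for injections).
= 13 + 25 - 5 = 33

33


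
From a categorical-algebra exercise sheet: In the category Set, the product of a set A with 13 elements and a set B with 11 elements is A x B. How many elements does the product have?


In Set, the product A x B is the Cartesian product.
By the universal property, |A x B| = |A| * |B|.
|A x B| = 13 * 11 = 143

143


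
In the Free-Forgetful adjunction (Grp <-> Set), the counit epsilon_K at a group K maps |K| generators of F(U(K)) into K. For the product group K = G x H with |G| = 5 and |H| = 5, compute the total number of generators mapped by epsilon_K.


The counit epsilon_K: F(U(K)) -> K of the Free-Forgetful adjunction
maps |K| generators of F(U(K)) into K. For K = G x H (the product group),
|G x H| = |G| * |H|.
Total generators mapped = 5 * 5 = 25.

25


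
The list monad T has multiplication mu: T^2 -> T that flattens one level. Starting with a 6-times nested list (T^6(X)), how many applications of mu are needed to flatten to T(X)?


Each application of mu: T^2 -> T removes one layer of nesting.
Starting at depth 6 (i.e., T^6(X)), we need to reach T(X).
Number of mu applications = 6 - 1 = 5

5


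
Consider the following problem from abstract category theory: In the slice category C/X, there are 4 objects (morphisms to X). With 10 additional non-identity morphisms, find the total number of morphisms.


In the slice category C/X, objects are morphisms to X.
Identity morphisms: 4 (one per object of C/X).
Non-identity morphisms: 10.
Total = 4 + 10 = 14

14


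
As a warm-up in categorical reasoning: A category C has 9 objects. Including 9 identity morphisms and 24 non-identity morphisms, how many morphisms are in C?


Each object has an identity morphism, giving 9 identities.
Adding the 24 non-identity morphisms:
Total = 9 + 24 = 33

33


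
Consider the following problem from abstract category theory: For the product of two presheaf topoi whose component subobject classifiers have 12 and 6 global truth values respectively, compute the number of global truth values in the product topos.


In a product of presheaf topoi E_1 x E_2, the subobject classifier
is Omega = Omega_1 x Omega_2 (componentwise), so
|Omega(top)| = |Omega_1(top_1)| * |Omega_2(top_2)|.
= 12 * 6 = 72.

72


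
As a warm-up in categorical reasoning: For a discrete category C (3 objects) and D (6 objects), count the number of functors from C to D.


A functor from a discrete category C to D is determined by
where each object maps. Each of the 3 objects of C can map
to any of the 6 objects of D independently.
Number of functors = 6^3 = 216

216


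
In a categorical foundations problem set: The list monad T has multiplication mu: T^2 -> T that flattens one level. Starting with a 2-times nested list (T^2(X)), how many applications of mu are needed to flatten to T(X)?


Each application of mu: T^2 -> T removes one layer of nesting.
Starting at depth 2 (i.e., T^2(X)), we need to reach T(X).
Number of mu applications = 2 - 1 = 1

1


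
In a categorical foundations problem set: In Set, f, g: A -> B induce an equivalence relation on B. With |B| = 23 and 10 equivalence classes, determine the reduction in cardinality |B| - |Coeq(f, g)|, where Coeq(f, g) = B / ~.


The coequalizer Coeq(f, g) = B / ~ has one element per equivalence class.
|B| = 23, |Coeq(f, g)| = 10.
|B| - |Coeq(f, g)| = 23 - 10 = 13.

13


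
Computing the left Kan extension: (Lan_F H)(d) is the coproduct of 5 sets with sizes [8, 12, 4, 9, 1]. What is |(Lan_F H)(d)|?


Pointwise, the left Kan extension (Lan_F H)(d) is the colimit, indexed
by the comma category (F downarrow d), of H composed with the
projection (F downarrow d) -> C. Here that colimit is given
as a coproduct (disjoint union) of sets, so its cardinality is the
sum of the sizes of the summands.
Coproduct of sets with sizes: 8 + 12 + 4 + 9 + 1
= 34

34


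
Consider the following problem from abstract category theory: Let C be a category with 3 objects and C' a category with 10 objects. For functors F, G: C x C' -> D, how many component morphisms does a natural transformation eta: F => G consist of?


A natural transformation eta: F => G assigns one component morphism per
object of the domain category.
The domain is the product category C x C', so
|Ob(C x C')| = |Ob(C)| * |Ob(C')| = 3 * 10 = 30.
Therefore eta has 30 component morphisms.

30


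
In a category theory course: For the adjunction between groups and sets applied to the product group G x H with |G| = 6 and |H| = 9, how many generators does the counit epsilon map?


The counit epsilon_K: F(U(K)) -> K of the Free-Forgetful adjunction
maps |K| generators of F(U(K)) into K. For K = G x H (the product group),
|G x H| = |G| * |H|.
Total generators mapped = 6 * 9 = 54.

54


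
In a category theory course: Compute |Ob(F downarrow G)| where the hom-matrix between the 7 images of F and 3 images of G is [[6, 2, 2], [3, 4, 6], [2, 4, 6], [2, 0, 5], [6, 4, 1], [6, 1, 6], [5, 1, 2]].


Objects of (F downarrow G) are triples (a, b, h: F(a)->G(b)).
The count equals the sum of all entries in the hom-matrix.
sum(row 0) = 10
sum(row 1) = 13
sum(row 2) = 12
sum(row 3) = 7
sum(row 4) = 11
sum(row 5) = 13
sum(row 6) = 8
Grand total = 74

74


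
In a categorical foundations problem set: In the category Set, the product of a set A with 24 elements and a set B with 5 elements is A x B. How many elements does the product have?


In Set, the product A x B is the Cartesian product.
By the universal property, |A x B| = |A| * |B|.
|A x B| = 24 * 5 = 120

120


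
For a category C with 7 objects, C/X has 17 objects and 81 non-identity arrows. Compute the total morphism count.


In the slice category C/X, objects are morphisms to X.
Identity morphisms: 17 (one per object of C/X).
Non-identity morphisms: 81.
Total = 17 + 81 = 98

98


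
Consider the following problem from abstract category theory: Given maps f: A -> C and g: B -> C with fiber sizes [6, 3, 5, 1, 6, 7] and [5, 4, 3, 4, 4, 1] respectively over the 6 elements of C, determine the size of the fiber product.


The pullback A x_C B consists of pairs (a, b) with f(a) = g(b).
For each element c in C, the fiber product has |f^-1(c)| * |g^-1(c)| elements.
Summing over C: 6 * 5 + 3 * 4 + 5 * 3 + 1 * 4 + 6 * 4 + 7 * 1
= 30 + 12 + 15 + 4 + 24 + 7 = 92

92


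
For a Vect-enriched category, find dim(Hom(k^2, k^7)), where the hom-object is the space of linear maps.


In Vect-enriched categories, Hom(k^n, k^m) is the space of m x n matrices.
dim(Hom(k^2, k^7)) = 7 * 2 = 14

14


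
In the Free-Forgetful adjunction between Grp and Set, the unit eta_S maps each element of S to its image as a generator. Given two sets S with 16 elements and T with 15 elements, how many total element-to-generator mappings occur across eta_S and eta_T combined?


The unit eta_X: X -> U(F(X)) of the Free-Forgetful adjunction
maps each element of X to a generator of F(X). For X = S + T (disjoint
union in Set), |S + T| = |S| + |T|.
Total mappings = 16 + 15 = 31.

31


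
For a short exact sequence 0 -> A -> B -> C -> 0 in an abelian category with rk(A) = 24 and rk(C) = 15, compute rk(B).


For a short exact sequence 0 -> A -> B -> C -> 0,
rank is additive: rank(B) = rank(A) + rank(C).
rank(B) = 24 + 15 = 39

39


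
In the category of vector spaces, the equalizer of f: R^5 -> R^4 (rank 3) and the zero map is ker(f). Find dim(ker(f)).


The equalizer of f and the zero map is ker(f).
By the rank-nullity theorem: dim(ker(f)) = dim(domain) - rank(f).
dim(ker(f)) = 5 - 3 = 2

2


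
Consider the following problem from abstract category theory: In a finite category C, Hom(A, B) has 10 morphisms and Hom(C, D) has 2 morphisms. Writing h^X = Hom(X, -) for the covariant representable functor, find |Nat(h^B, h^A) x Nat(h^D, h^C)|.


By the Yoneda lemma, Nat(h^B, h^A) is isomorphic to Hom(A, B),
so |Nat(h^B, h^A)| = |Hom(A, B)| and |Nat(h^D, h^C)| = |Hom(C, D)|.
|Hom(A, B)| = 10, |Hom(C, D)| = 2.
|Nat(h^B, h^A) x Nat(h^D, h^C)| = 10 * 2 = 20

20


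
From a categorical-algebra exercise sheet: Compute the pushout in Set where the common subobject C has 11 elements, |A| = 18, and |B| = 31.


The pushout A +_C B identifies the images of C in A and B.
|A +_C B| = |A| + |B| - |C| (for injections).
= 18 + 31 - 11 = 38

38


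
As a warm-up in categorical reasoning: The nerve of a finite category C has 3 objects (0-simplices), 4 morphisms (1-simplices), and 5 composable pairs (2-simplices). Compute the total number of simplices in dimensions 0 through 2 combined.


The 2-skeleton of the nerve N(C) consists of simplices in dimensions 0, 1, 2:
  |N(C)_0| = 3 (objects)
  |N(C)_1| = 4 (morphisms)
  |N(C)_2| = 5 (composable pairs)
Total = 3 + 4 + 5 = 12

12


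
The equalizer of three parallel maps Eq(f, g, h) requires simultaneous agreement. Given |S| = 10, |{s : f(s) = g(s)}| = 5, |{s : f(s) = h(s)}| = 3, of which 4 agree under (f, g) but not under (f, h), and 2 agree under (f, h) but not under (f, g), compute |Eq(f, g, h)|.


Eq(f, g, h) is the triple-agreement set: points in S where all three
maps take the same value. Using inclusion-exclusion on the pairwise data:
Pair (f, g) agrees on 5 points; pair (f, h) on 3 points.
Points agreeing under (f, g) but not (f, h) = 4; under (f, h) but not (f, g) = 2.
Triple-agreement = agreement-in-(f, g) minus points that agree under (f, g) but not (f, h):
|Eq(f, g, h)| = 5 - 4 = 1
(cross-check via (f, h): 3 - 2 = 1.)

1


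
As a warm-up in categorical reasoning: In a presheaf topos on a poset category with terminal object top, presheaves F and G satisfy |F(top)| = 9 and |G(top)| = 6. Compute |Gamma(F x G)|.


Global sections of a presheaf on a poset with terminal top satisfy
Gamma(H) ~ H(top). Presheaves admit pointwise products, so
(F x G)(top) = F(top) x G(top) (Cartesian product).
|Gamma(F x G)| = |F(top)| * |G(top)| = 9 * 6 = 54.

54


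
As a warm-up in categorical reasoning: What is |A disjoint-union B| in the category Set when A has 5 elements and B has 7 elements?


In Set, the coproduct A + B is the disjoint union.
|A + B| = |A| + |B| = 5 + 7 = 12

12


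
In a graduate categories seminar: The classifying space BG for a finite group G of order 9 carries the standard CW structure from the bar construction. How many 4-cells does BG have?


In the bar-construction CW model of BG, the n-cells are indexed by
n-tuples [g_1|...|g_n] of non-identity elements of G (degenerate
simplices with some g_i = e do not contribute cells), so there are
(|G| - 1)^n n-cells.
For dim = 4 with |G| = 9:
cells = (9 - 1)^4 = 8^4 = 4096

4096


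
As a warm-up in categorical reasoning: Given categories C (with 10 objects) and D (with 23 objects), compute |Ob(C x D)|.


The product category C x D has objects that are pairs (c, d).
Number of pairs = |Ob(C)| * |Ob(D)| = 10 * 23 = 230

230


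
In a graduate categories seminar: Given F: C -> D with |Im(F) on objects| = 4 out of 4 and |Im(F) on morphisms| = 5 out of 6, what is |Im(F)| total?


The image of F consists of distinct objects and distinct morphisms.
|Im(F)| on objects = 4
|Im(F)| on morphisms = 5
Total image cardinality = 4 + 5 = 9

9


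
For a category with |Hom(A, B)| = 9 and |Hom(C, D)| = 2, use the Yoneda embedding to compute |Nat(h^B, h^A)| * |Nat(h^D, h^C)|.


By the Yoneda lemma, Nat(h^B, h^A) is isomorphic to Hom(A, B),
so |Nat(h^B, h^A)| = |Hom(A, B)| and |Nat(h^D, h^C)| = |Hom(C, D)|.
|Hom(A, B)| = 9, |Hom(C, D)| = 2.
|Nat(h^B, h^A) x Nat(h^D, h^C)| = 9 * 2 = 18

18


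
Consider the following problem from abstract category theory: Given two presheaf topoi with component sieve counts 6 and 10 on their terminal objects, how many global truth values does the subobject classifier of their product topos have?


In a product of presheaf topoi E_1 x E_2, the subobject classifier
is Omega = Omega_1 x Omega_2 (componentwise), so
|Omega(top)| = |Omega_1(top_1)| * |Omega_2(top_2)|.
= 6 * 10 = 60.

60


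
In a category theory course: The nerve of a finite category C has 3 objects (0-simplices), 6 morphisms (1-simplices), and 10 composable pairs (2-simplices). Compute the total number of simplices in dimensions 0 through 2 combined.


The 2-skeleton of the nerve N(C) consists of simplices in dimensions 0, 1, 2:
  |N(C)_0| = 3 (objects)
  |N(C)_1| = 6 (morphisms)
  |N(C)_2| = 10 (composable pairs)
Total = 3 + 6 + 10 = 19

19


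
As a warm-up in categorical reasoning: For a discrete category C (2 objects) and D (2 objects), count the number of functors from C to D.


A functor from a discrete category C to D is determined by
where each object maps. Each of the 2 objects of C can map
to any of the 2 objects of D independently.
Number of functors = 2^2 = 4

4


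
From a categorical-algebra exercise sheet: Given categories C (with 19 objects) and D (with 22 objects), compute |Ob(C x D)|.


The product category C x D has objects that are pairs (c, d).
Number of pairs = |Ob(C)| * |Ob(D)| = 19 * 22 = 418

418


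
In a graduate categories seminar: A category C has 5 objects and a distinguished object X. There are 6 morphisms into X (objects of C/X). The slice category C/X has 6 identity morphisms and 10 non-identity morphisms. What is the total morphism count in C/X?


In the slice category C/X, objects are morphisms to X.
Identity morphisms: 6 (one per object of C/X).
Non-identity morphisms: 10.
Total = 6 + 10 = 16

16


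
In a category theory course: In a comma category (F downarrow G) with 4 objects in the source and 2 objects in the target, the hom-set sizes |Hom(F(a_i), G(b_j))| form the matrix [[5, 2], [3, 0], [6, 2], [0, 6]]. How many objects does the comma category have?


Objects of (F downarrow G) are triples (a, b, h: F(a)->G(b)).
The count equals the sum of all entries in the hom-matrix.
sum(row 0) = 7
sum(row 1) = 3
sum(row 2) = 8
sum(row 3) = 6
Grand total = 24

24


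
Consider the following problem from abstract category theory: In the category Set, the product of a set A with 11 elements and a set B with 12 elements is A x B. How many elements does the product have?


In Set, the product A x B is the Cartesian product.
By the universal property, |A x B| = |A| * |B|.
|A x B| = 11 * 12 = 132

132


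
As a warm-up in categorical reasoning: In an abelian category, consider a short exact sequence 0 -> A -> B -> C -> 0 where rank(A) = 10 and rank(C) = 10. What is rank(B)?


For a short exact sequence 0 -> A -> B -> C -> 0,
rank is additive: rank(B) = rank(A) + rank(C).
rank(B) = 10 + 10 = 20

20


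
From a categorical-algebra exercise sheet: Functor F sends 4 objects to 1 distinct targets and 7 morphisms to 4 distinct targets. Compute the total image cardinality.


The image of F consists of distinct objects and distinct morphisms.
|Im(F)| on objects = 1
|Im(F)| on morphisms = 4
Total image cardinality = 1 + 4 = 5

5


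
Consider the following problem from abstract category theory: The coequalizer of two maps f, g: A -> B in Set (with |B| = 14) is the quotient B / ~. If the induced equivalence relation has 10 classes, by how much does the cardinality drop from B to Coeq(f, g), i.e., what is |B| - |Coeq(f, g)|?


The coequalizer Coeq(f, g) = B / ~ has one element per equivalence class.
|B| = 14, |Coeq(f, g)| = 10.
|B| - |Coeq(f, g)| = 14 - 10 = 4.

4


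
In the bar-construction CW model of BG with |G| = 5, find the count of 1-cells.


In the bar-construction CW model of BG, the n-cells are indexed by
n-tuples [g_1|...|g_n] of non-identity elements of G (degenerate
simplices with some g_i = e do not contribute cells), so there are
(|G| - 1)^n n-cells.
For dim = 1 with |G| = 5:
cells = (5 - 1)^1 = 4^1 = 4

4


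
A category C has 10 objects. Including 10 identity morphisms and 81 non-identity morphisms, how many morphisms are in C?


Each object has an identity morphism, giving 10 identities.
Adding the 81 non-identity morphisms:
Total = 10 + 81 = 91

91


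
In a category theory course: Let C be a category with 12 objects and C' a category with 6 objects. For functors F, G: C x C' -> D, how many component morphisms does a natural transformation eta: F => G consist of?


A natural transformation eta: F => G assigns one component morphism per
object of the domain category.
The domain is the product category C x C', so
|Ob(C x C')| = |Ob(C)| * |Ob(C')| = 12 * 6 = 72.
Therefore eta has 72 component morphisms.

72


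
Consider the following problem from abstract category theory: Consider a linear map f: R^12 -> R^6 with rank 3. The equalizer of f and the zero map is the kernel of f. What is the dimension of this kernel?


The equalizer of f and the zero map is ker(f).
By the rank-nullity theorem: dim(ker(f)) = dim(domain) - rank(f).
dim(ker(f)) = 12 - 3 = 9

9


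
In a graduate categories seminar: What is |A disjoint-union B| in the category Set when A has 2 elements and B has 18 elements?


In Set, the coproduct A + B is the disjoint union.
|A + B| = |A| + |B| = 2 + 18 = 20

20


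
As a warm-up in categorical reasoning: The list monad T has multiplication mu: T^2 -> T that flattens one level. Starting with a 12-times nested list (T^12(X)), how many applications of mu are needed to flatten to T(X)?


Each application of mu: T^2 -> T removes one layer of nesting.
Starting at depth 12 (i.e., T^12(X)), we need to reach T(X).
Number of mu applications = 12 - 1 = 11

11


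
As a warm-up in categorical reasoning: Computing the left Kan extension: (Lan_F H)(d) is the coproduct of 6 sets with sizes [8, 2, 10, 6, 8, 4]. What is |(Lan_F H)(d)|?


Pointwise, the left Kan extension (Lan_F H)(d) is the colimit, indexed
by the comma category (F downarrow d), of H composed with the
projection (F downarrow d) -> C. Here that colimit is given
as a coproduct (disjoint union) of sets, so its cardinality is the
sum of the sizes of the summands.
Coproduct of sets with sizes: 8 + 2 + 10 + 6 + 8 + 4
= 38

38


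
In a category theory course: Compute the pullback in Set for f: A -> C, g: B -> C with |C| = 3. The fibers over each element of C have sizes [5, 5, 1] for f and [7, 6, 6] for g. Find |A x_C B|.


The pullback A x_C B consists of pairs (a, b) with f(a) = g(b).
For each element c in C, the fiber product has |f^-1(c)| * |g^-1(c)| elements.
Summing over C: 5 * 7 + 5 * 6 + 1 * 6
= 35 + 30 + 6 = 71

71


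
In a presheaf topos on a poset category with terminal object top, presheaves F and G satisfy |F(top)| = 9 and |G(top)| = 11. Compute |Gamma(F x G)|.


Global sections of a presheaf on a poset with terminal top satisfy
Gamma(H) ~ H(top). Presheaves admit pointwise products, so
(F x G)(top) = F(top) x G(top) (Cartesian product).
|Gamma(F x G)| = |F(top)| * |G(top)| = 9 * 11 = 99.

99


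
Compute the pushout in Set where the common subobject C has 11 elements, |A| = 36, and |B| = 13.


The pushout A +_C B identifies the images of C in A and B.
|A +_C B| = |A| + |B| - |C| (for injections).
= 36 + 13 - 11 = 38

38


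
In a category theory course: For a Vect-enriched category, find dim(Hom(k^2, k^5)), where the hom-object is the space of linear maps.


In Vect-enriched categories, Hom(k^n, k^m) is the space of m x n matrices.
dim(Hom(k^2, k^5)) = 5 * 2 = 10

10


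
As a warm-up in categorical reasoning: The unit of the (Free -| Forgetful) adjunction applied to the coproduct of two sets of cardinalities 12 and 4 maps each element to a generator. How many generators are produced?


The unit eta_X: X -> U(F(X)) of the Free-Forgetful adjunction
maps each element of X to a generator of F(X). For X = S + T (disjoint
union in Set), |S + T| = |S| + |T|.
Total mappings = 12 + 4 = 16.

16


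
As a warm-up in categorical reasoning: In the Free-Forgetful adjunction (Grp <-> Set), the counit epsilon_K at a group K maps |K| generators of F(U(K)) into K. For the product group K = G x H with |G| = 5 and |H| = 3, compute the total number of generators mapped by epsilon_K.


The counit epsilon_K: F(U(K)) -> K of the Free-Forgetful adjunction
maps |K| generators of F(U(K)) into K. For K = G x H (the product group),
|G x H| = |G| * |H|.
Total generators mapped = 5 * 3 = 15.

15


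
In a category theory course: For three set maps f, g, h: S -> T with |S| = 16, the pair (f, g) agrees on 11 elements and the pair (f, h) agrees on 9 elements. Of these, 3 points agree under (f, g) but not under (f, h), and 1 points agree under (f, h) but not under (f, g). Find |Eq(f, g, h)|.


Eq(f, g, h) is the triple-agreement set: points in S where all three
maps take the same value. Using inclusion-exclusion on the pairwise data:
Pair (f, g) agrees on 11 points; pair (f, h) on 9 points.
Points agreeing under (f, g) but not (f, h) = 3; under (f, h) but not (f, g) = 1.
Triple-agreement = agreement-in-(f, g) minus points that agree under (f, g) but not (f, h):
|Eq(f, g, h)| = 11 - 3 = 8
(cross-check via (f, h): 9 - 1 = 8.)

8


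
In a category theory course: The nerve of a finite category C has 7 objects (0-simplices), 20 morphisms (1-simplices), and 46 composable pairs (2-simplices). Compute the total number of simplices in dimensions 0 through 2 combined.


The 2-skeleton of the nerve N(C) consists of simplices in dimensions 0, 1, 2:
  |N(C)_0| = 7 (objects)
  |N(C)_1| = 20 (morphisms)
  |N(C)_2| = 46 (composable pairs)
Total = 7 + 20 + 46 = 73

73


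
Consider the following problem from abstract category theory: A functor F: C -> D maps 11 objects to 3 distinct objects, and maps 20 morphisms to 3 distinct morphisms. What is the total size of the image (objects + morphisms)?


The image of F consists of distinct objects and distinct morphisms.
|Im(F)| on objects = 3
|Im(F)| on morphisms = 3
Total image cardinality = 3 + 3 = 6

6


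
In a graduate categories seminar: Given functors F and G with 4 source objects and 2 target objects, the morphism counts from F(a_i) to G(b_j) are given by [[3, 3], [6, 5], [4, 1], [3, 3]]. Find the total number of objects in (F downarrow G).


Objects of (F downarrow G) are triples (a, b, h: F(a)->G(b)).
The count equals the sum of all entries in the hom-matrix.
sum(row 0) = 6
sum(row 1) = 11
sum(row 2) = 5
sum(row 3) = 6
Grand total = 28

28


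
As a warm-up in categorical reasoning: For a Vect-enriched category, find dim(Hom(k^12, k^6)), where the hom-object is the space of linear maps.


In Vect-enriched categories, Hom(k^n, k^m) is the space of m x n matrices.
dim(Hom(k^12, k^6)) = 6 * 12 = 72

72


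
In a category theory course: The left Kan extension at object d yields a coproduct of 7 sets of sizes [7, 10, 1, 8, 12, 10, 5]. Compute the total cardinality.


Pointwise, the left Kan extension (Lan_F H)(d) is the colimit, indexed
by the comma category (F downarrow d), of H composed with the
projection (F downarrow d) -> C. Here that colimit is given
as a coproduct (disjoint union) of sets, so its cardinality is the
sum of the sizes of the summands.
Coproduct of sets with sizes: 7 + 10 + 1 + 8 + 12 + 10 + 5
= 53

53


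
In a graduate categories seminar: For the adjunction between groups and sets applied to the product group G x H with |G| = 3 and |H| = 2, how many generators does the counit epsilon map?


The counit epsilon_K: F(U(K)) -> K of the Free-Forgetful adjunction
maps |K| generators of F(U(K)) into K. For K = G x H (the product group),
|G x H| = |G| * |H|.
Total generators mapped = 3 * 2 = 6.

6


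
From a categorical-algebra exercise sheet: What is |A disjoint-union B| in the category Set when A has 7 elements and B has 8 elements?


In Set, the coproduct A + B is the disjoint union.
|A + B| = |A| + |B| = 7 + 8 = 15

15


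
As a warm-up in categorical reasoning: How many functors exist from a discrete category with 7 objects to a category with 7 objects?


A functor from a discrete category C to D is determined by
where each object maps. Each of the 7 objects of C can map
to any of the 7 objects of D independently.
Number of functors = 7^7 = 823543

823543


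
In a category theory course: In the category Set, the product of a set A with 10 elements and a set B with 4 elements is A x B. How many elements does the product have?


In Set, the product A x B is the Cartesian product.
By the universal property, |A x B| = |A| * |B|.
|A x B| = 10 * 4 = 40

40


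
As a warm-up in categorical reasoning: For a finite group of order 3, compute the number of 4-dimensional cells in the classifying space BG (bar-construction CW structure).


In the bar-construction CW model of BG, the n-cells are indexed by
n-tuples [g_1|...|g_n] of non-identity elements of G (degenerate
simplices with some g_i = e do not contribute cells), so there are
(|G| - 1)^n n-cells.
For dim = 4 with |G| = 3:
cells = (3 - 1)^4 = 2^4 = 16

16


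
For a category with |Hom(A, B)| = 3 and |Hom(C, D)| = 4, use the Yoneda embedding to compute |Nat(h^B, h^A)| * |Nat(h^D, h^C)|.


By the Yoneda lemma, Nat(h^B, h^A) is isomorphic to Hom(A, B),
so |Nat(h^B, h^A)| = |Hom(A, B)| and |Nat(h^D, h^C)| = |Hom(C, D)|.
|Hom(A, B)| = 3, |Hom(C, D)| = 4.
|Nat(h^B, h^A) x Nat(h^D, h^C)| = 3 * 4 = 12

12


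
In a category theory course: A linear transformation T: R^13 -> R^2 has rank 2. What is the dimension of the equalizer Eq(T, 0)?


The equalizer of f and the zero map is ker(f).
By the rank-nullity theorem: dim(ker(f)) = dim(domain) - rank(f).
dim(ker(f)) = 13 - 2 = 11

11


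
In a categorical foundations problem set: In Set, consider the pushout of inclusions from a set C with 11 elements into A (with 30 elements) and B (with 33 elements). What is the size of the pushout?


The pushout A +_C B identifies the images of C in A and B.
|A +_C B| = |A| + |B| - |C| (for injections).
= 30 + 33 - 11 = 52

52


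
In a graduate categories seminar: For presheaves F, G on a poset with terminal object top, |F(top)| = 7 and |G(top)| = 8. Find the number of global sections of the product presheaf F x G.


Global sections of a presheaf on a poset with terminal top satisfy
Gamma(H) ~ H(top). Presheaves admit pointwise products, so
(F x G)(top) = F(top) x G(top) (Cartesian product).
|Gamma(F x G)| = |F(top)| * |G(top)| = 7 * 8 = 56.

56


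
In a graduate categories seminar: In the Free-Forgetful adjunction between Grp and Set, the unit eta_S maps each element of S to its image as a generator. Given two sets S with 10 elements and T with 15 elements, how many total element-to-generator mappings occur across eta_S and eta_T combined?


The unit eta_X: X -> U(F(X)) of the Free-Forgetful adjunction
maps each element of X to a generator of F(X). For X = S + T (disjoint
union in Set), |S + T| = |S| + |T|.
Total mappings = 10 + 15 = 25.

25


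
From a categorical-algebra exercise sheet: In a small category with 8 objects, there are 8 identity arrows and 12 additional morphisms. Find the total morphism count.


Each object has an identity morphism, giving 8 identities.
Adding the 12 non-identity morphisms:
Total = 8 + 12 = 20

20


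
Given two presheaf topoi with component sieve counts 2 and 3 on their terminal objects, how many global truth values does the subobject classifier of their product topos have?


In a product of presheaf topoi E_1 x E_2, the subobject classifier
is Omega = Omega_1 x Omega_2 (componentwise), so
|Omega(top)| = |Omega_1(top_1)| * |Omega_2(top_2)|.
= 2 * 3 = 6.

6


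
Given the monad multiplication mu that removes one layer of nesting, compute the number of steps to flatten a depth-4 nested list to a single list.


Each application of mu: T^2 -> T removes one layer of nesting.
Starting at depth 4 (i.e., T^4(X)), we need to reach T(X).
Number of mu applications = 4 - 1 = 3

3


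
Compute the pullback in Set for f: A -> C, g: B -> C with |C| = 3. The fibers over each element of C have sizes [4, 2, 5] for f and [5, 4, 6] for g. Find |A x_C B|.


The pullback A x_C B consists of pairs (a, b) with f(a) = g(b).
For each element c in C, the fiber product has |f^-1(c)| * |g^-1(c)| elements.
Summing over C: 4 * 5 + 2 * 4 + 5 * 6
= 20 + 8 + 30 = 58

58


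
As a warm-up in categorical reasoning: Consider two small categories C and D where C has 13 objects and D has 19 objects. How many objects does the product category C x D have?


The product category C x D has objects that are pairs (c, d).
Number of pairs = |Ob(C)| * |Ob(D)| = 13 * 19 = 247

247


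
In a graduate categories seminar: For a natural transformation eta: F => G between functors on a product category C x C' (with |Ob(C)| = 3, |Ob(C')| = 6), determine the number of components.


A natural transformation eta: F => G assigns one component morphism per
object of the domain category.
The domain is the product category C x C', so
|Ob(C x C')| = |Ob(C)| * |Ob(C')| = 3 * 6 = 18.
Therefore eta has 18 component morphisms.

18


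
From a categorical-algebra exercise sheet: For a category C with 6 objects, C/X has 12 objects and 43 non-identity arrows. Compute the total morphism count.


In the slice category C/X, objects are morphisms to X.
Identity morphisms: 12 (one per object of C/X).
Non-identity morphisms: 43.
Total = 12 + 43 = 55

55


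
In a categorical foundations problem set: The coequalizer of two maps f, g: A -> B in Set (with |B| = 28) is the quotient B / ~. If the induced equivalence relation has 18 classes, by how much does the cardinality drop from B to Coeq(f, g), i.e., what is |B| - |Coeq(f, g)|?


The coequalizer Coeq(f, g) = B / ~ has one element per equivalence class.
|B| = 28, |Coeq(f, g)| = 18.
|B| - |Coeq(f, g)| = 28 - 18 = 10.

10


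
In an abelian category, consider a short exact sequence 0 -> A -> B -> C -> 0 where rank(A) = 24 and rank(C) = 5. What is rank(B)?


For a short exact sequence 0 -> A -> B -> C -> 0,
rank is additive: rank(B) = rank(A) + rank(C).
rank(B) = 24 + 5 = 29

29


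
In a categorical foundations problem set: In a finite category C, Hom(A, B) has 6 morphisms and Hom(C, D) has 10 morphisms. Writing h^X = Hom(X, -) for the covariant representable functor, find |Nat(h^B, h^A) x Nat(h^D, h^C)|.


By the Yoneda lemma, Nat(h^B, h^A) is isomorphic to Hom(A, B),
so |Nat(h^B, h^A)| = |Hom(A, B)| and |Nat(h^D, h^C)| = |Hom(C, D)|.
|Hom(A, B)| = 6, |Hom(C, D)| = 10.
|Nat(h^B, h^A) x Nat(h^D, h^C)| = 6 * 10 = 60

60


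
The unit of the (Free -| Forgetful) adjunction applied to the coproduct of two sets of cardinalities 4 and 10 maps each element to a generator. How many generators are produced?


The unit eta_X: X -> U(F(X)) of the Free-Forgetful adjunction
maps each element of X to a generator of F(X). For X = S + T (disjoint
union in Set), |S + T| = |S| + |T|.
Total mappings = 4 + 10 = 14.

14


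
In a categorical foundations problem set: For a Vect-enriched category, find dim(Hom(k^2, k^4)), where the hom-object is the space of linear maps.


In Vect-enriched categories, Hom(k^n, k^m) is the space of m x n matrices.
dim(Hom(k^2, k^4)) = 4 * 2 = 8

8


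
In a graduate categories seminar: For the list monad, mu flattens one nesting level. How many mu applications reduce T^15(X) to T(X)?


Each application of mu: T^2 -> T removes one layer of nesting.
Starting at depth 15 (i.e., T^15(X)), we need to reach T(X).
Number of mu applications = 15 - 1 = 14

14


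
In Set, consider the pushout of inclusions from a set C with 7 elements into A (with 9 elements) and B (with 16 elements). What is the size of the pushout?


The pushout A +_C B identifies the images of C in A and B.
|A +_C B| = |A| + |B| - |C| (for injections).
= 9 + 16 - 7 = 18

18


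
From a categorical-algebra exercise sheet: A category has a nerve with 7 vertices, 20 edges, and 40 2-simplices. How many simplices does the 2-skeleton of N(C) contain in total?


The 2-skeleton of the nerve N(C) consists of simplices in dimensions 0, 1, 2:
  |N(C)_0| = 7 (objects)
  |N(C)_1| = 20 (morphisms)
  |N(C)_2| = 40 (composable pairs)
Total = 7 + 20 + 40 = 67

67


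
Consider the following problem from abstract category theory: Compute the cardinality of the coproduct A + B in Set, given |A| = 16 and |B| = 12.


In Set, the coproduct A + B is the disjoint union.
|A + B| = |A| + |B| = 16 + 12 = 28

28


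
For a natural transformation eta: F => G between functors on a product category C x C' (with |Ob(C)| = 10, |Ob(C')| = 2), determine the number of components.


A natural transformation eta: F => G assigns one component morphism per
object of the domain category.
The domain is the product category C x C', so
|Ob(C x C')| = |Ob(C)| * |Ob(C')| = 10 * 2 = 20.
Therefore eta has 20 component morphisms.

20


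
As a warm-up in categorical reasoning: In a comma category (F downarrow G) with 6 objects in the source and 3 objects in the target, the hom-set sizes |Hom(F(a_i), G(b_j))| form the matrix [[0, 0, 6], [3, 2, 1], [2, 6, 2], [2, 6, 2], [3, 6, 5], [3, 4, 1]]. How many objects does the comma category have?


Objects of (F downarrow G) are triples (a, b, h: F(a)->G(b)).
The count equals the sum of all entries in the hom-matrix.
sum(row 0) = 6
sum(row 1) = 6
sum(row 2) = 10
sum(row 3) = 10
sum(row 4) = 14
sum(row 5) = 8
Grand total = 54

54


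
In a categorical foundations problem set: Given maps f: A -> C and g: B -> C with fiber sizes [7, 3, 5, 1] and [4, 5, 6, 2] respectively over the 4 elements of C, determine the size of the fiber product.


The pullback A x_C B consists of pairs (a, b) with f(a) = g(b).
For each element c in C, the fiber product has |f^-1(c)| * |g^-1(c)| elements.
Summing over C: 7 * 4 + 3 * 5 + 5 * 6 + 1 * 2
= 28 + 15 + 30 + 2 = 75

75


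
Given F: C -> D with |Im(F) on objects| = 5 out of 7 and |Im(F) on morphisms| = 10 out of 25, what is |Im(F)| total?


The image of F consists of distinct objects and distinct morphisms.
|Im(F)| on objects = 5
|Im(F)| on morphisms = 10
Total image cardinality = 5 + 10 = 15

15


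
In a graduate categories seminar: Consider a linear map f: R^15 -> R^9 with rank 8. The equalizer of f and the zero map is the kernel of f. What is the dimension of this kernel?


The equalizer of f and the zero map is ker(f).
By the rank-nullity theorem: dim(ker(f)) = dim(domain) - rank(f).
dim(ker(f)) = 15 - 8 = 7

7


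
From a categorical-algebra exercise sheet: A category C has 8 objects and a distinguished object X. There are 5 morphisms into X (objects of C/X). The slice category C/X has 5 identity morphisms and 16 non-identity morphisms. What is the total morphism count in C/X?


In the slice category C/X, objects are morphisms to X.
Identity morphisms: 5 (one per object of C/X).
Non-identity morphisms: 16.
Total = 5 + 16 = 21

21


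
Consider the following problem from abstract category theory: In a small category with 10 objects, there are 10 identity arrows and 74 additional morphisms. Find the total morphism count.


Each object has an identity morphism, giving 10 identities.
Adding the 74 non-identity morphisms:
Total = 10 + 74 = 84

84


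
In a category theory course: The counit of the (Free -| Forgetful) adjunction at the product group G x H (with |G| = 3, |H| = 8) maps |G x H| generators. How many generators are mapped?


The counit epsilon_K: F(U(K)) -> K of the Free-Forgetful adjunction
maps |K| generators of F(U(K)) into K. For K = G x H (the product group),
|G x H| = |G| * |H|.
Total generators mapped = 3 * 8 = 24.

24


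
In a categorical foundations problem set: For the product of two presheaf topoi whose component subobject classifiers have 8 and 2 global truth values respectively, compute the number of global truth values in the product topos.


In a product of presheaf topoi E_1 x E_2, the subobject classifier
is Omega = Omega_1 x Omega_2 (componentwise), so
|Omega(top)| = |Omega_1(top_1)| * |Omega_2(top_2)|.
= 8 * 2 = 16.

16


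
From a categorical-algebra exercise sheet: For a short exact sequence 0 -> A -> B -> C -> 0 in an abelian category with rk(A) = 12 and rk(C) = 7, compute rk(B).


For a short exact sequence 0 -> A -> B -> C -> 0,
rank is additive: rank(B) = rank(A) + rank(C).
rank(B) = 12 + 7 = 19

19


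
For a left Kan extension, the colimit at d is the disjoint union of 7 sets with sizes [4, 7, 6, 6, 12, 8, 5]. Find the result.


Pointwise, the left Kan extension (Lan_F H)(d) is the colimit, indexed
by the comma category (F downarrow d), of H composed with the
projection (F downarrow d) -> C. Here that colimit is given
as a coproduct (disjoint union) of sets, so its cardinality is the
sum of the sizes of the summands.
Coproduct of sets with sizes: 4 + 7 + 6 + 6 + 12 + 8 + 5
= 48

48


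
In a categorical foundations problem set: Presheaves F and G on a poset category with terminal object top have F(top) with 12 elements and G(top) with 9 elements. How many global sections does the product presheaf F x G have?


Global sections of a presheaf on a poset with terminal top satisfy
Gamma(H) ~ H(top). Presheaves admit pointwise products, so
(F x G)(top) = F(top) x G(top) (Cartesian product).
|Gamma(F x G)| = |F(top)| * |G(top)| = 12 * 9 = 108.

108
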